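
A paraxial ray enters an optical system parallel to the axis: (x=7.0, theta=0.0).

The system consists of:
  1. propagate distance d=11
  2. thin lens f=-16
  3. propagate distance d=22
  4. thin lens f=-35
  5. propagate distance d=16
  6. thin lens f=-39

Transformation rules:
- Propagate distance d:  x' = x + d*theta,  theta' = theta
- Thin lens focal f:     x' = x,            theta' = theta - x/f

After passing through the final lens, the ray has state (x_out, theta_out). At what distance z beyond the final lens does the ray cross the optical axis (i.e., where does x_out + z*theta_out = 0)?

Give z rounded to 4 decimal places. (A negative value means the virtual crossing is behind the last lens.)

Initial: x=7.0000 theta=0.0000
After 1 (propagate distance d=11): x=7.0000 theta=0.0000
After 2 (thin lens f=-16): x=7.0000 theta=0.4375
After 3 (propagate distance d=22): x=16.6250 theta=0.4375
After 4 (thin lens f=-35): x=16.6250 theta=0.9125
After 5 (propagate distance d=16): x=31.2250 theta=0.9125
After 6 (thin lens f=-39): x=31.2250 theta=1069/624 (≈1.7131)
z_focus = -x_out/theta_out = -(31.2250)/(1069/624) = -97422/5345 ≈ -18.2268
Rounded to 4 decimal places: z = -18.2268

Answer: -18.2268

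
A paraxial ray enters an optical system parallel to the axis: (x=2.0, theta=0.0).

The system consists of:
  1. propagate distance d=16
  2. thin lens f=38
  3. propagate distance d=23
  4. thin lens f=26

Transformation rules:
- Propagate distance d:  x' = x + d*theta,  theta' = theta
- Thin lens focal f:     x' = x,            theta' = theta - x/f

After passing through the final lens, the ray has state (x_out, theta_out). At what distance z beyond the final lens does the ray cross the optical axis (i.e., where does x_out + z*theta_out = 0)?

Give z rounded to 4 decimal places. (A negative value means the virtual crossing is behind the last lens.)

Initial: x=2.0000 theta=0.0000
After 1 (propagate distance d=16): x=2.0000 theta=0.0000
After 2 (thin lens f=38): x=2.0000 theta=-1/19 (≈-0.0526)
After 3 (propagate distance d=23): x=15/19 (≈0.7895) theta=-1/19 (≈-0.0526)
After 4 (thin lens f=26): x=15/19 (≈0.7895) theta=-41/494 (≈-0.0830)
z_focus = -x_out/theta_out = -(15/19)/(-41/494) = 390/41 ≈ 9.5122
Rounded to 4 decimal places: z = 9.5122

Answer: 9.5122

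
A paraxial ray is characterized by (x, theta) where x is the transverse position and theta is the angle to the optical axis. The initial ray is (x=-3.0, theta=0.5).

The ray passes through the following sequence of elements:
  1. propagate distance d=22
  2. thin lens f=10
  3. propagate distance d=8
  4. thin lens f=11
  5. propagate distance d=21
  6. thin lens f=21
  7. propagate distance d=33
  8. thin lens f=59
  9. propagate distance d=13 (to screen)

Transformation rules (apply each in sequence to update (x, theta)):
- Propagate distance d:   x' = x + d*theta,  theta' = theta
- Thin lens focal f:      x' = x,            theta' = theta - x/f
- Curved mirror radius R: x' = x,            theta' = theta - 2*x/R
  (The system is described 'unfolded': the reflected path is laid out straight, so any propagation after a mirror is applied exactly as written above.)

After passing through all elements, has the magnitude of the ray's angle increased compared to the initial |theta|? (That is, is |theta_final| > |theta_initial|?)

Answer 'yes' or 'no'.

Initial: x=-3.0000 theta=0.5000
After 1 (propagate distance d=22): x=8.0000 theta=0.5000
After 2 (thin lens f=10): x=8.0000 theta=-0.3000
After 3 (propagate distance d=8): x=5.6000 theta=-0.3000
After 4 (thin lens f=11): x=5.6000 theta=-89/110 (≈-0.8091)
After 5 (propagate distance d=21): x=-1253/110 (≈-11.3909) theta=-89/110 (≈-0.8091)
After 6 (thin lens f=21): x=-1253/110 (≈-11.3909) theta=-4/15 (≈-0.2667)
After 7 (propagate distance d=33): x=-2221/110 (≈-20.1909) theta=-4/15 (≈-0.2667)
After 8 (thin lens f=59): x=-2221/110 (≈-20.1909) theta=1471/19470 (≈0.0756)
After 9 (propagate distance d=13 (to screen)): x=-186997/9735 (≈-19.2087) theta=1471/19470 (≈0.0756)
|theta_initial|=0.5000 |theta_final|=1471/19470 (≈0.0756) -> not increased

Answer: no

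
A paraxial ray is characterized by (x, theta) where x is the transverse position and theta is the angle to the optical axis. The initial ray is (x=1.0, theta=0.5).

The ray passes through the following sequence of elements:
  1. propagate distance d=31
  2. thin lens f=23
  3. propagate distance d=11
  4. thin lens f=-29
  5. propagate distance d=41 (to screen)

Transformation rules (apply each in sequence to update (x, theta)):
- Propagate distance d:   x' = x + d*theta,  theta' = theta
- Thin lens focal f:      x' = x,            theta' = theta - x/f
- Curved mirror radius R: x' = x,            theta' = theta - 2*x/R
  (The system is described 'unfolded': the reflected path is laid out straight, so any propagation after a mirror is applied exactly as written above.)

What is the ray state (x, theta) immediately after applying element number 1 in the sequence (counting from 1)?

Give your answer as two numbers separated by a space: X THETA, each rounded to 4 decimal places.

Initial: x=1.0000 theta=0.5000
After 1 (propagate distance d=31): x=16.5000 theta=0.5000
Rounded to 4 decimal places: x = 16.5000, theta = 0.5000

Answer: 16.5000 0.5000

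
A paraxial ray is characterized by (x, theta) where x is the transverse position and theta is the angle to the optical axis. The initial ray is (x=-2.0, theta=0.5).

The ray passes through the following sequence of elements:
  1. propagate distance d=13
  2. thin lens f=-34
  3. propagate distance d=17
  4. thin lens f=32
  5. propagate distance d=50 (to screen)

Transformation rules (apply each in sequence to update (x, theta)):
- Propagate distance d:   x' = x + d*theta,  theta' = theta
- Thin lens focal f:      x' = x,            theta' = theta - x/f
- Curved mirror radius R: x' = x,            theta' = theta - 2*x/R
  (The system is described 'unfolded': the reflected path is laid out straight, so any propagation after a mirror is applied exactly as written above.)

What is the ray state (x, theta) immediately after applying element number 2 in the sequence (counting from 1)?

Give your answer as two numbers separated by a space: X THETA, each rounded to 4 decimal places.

Answer: 4.5000 0.6324

Derivation:
Initial: x=-2.0000 theta=0.5000
After 1 (propagate distance d=13): x=4.5000 theta=0.5000
After 2 (thin lens f=-34): x=4.5000 theta=43/68 (≈0.6324)
Rounded to 4 decimal places: x = 4.5000, theta = 0.6324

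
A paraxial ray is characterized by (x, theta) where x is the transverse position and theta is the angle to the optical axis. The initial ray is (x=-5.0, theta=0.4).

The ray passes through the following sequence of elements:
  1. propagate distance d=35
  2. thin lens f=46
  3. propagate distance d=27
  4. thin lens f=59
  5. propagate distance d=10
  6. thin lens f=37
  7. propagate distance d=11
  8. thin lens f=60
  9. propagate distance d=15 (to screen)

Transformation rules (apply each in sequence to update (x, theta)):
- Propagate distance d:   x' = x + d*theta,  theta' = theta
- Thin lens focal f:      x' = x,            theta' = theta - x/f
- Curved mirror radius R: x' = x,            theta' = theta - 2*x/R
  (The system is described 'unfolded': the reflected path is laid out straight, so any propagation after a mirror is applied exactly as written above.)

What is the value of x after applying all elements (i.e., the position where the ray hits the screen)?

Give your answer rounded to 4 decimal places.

Initial: x=-5.0000 theta=0.4000
After 1 (propagate distance d=35): x=9.0000 theta=0.4000
After 2 (thin lens f=46): x=9.0000 theta=47/230 (≈0.2043)
After 3 (propagate distance d=27): x=3339/230 (≈14.5174) theta=47/230 (≈0.2043)
After 4 (thin lens f=59): x=3339/230 (≈14.5174) theta=-283/6785 (≈-0.0417)
After 5 (propagate distance d=10): x=191341/13570 (≈14.1003) theta=-283/6785 (≈-0.0417)
After 6 (thin lens f=37): x=191341/13570 (≈14.1003) theta=-212283/502090 (≈-0.4228)
After 7 (propagate distance d=11): x=2372252/251045 (≈9.4495) theta=-212283/502090 (≈-0.4228)
After 8 (thin lens f=60): x=2372252/251045 (≈9.4495) theta=-4370371/7531350 (≈-0.5803)
After 9 (propagate distance d=15 (to screen)): x=374133/502090 (≈0.7452) theta=-4370371/7531350 (≈-0.5803)
Rounded to 4 decimal places: x = 0.7452

Answer: 0.7452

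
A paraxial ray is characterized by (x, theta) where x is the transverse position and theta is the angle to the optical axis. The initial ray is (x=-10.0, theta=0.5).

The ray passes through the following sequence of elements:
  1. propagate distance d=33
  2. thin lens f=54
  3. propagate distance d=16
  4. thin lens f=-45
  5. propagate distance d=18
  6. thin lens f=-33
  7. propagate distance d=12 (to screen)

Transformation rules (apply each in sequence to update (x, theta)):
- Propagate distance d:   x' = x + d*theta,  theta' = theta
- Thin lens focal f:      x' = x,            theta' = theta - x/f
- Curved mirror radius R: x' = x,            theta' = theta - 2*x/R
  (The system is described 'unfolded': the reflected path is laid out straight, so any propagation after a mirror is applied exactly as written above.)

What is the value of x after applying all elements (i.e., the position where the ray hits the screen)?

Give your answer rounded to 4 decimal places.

Answer: 41.2319

Derivation:
Initial: x=-10.0000 theta=0.5000
After 1 (propagate distance d=33): x=6.5000 theta=0.5000
After 2 (thin lens f=54): x=6.5000 theta=41/108 (≈0.3796)
After 3 (propagate distance d=16): x=679/54 (≈12.5741) theta=41/108 (≈0.3796)
After 4 (thin lens f=-45): x=679/54 (≈12.5741) theta=3203/4860 (≈0.6591)
After 5 (propagate distance d=18): x=3299/135 (≈24.4370) theta=3203/4860 (≈0.6591)
After 6 (thin lens f=-33): x=3299/135 (≈24.4370) theta=74821/53460 (≈1.3996)
After 7 (propagate distance d=12 (to screen)): x=183688/4455 (≈41.2319) theta=74821/53460 (≈1.3996)
Rounded to 4 decimal places: x = 41.2319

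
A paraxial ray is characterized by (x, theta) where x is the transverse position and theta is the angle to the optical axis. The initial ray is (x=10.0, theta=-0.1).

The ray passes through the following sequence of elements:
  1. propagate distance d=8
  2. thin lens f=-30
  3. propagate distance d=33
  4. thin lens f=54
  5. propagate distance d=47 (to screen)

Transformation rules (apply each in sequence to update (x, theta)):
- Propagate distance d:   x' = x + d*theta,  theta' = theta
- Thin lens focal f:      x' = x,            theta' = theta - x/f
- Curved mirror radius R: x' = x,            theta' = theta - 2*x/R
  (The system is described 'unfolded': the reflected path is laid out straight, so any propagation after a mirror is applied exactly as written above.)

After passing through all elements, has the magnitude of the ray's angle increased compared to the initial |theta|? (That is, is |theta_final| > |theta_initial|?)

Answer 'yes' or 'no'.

Initial: x=10.0000 theta=-0.1000
After 1 (propagate distance d=8): x=9.2000 theta=-0.1000
After 2 (thin lens f=-30): x=9.2000 theta=31/150 (≈0.2067)
After 3 (propagate distance d=33): x=16.0200 theta=31/150 (≈0.2067)
After 4 (thin lens f=54): x=16.0200 theta=-0.0900
After 5 (propagate distance d=47 (to screen)): x=11.7900 theta=-0.0900
|theta_initial|=0.1000 |theta_final|=0.0900 -> not increased

Answer: no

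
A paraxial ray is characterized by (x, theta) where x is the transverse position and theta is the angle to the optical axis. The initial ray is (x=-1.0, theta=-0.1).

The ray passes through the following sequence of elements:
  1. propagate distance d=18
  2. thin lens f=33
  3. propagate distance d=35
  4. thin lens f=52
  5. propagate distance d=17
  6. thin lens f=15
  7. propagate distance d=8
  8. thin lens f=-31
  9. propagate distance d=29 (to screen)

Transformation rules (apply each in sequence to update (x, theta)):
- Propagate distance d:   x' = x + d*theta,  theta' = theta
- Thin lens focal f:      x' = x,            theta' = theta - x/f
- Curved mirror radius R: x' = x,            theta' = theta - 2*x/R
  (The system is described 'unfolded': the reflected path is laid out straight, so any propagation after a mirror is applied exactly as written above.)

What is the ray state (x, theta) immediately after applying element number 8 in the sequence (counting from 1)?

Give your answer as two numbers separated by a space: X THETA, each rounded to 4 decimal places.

Initial: x=-1.0000 theta=-0.1000
After 1 (propagate distance d=18): x=-2.8000 theta=-0.1000
After 2 (thin lens f=33): x=-2.8000 theta=-1/66 (≈-0.0152)
After 3 (propagate distance d=35): x=-1099/330 (≈-3.3303) theta=-1/66 (≈-0.0152)
After 4 (thin lens f=52): x=-1099/330 (≈-3.3303) theta=839/17160 (≈0.0489)
After 5 (propagate distance d=17): x=-2859/1144 (≈-2.4991) theta=839/17160 (≈0.0489)
After 6 (thin lens f=15): x=-2859/1144 (≈-2.4991) theta=1849/8580 (≈0.2155)
After 7 (propagate distance d=8): x=-13301/17160 (≈-0.7751) theta=1849/8580 (≈0.2155)
After 8 (thin lens f=-31): x=-13301/17160 (≈-0.7751) theta=33779/177320 (≈0.1905)
Rounded to 4 decimal places: x = -0.7751, theta = 0.1905

Answer: -0.7751 0.1905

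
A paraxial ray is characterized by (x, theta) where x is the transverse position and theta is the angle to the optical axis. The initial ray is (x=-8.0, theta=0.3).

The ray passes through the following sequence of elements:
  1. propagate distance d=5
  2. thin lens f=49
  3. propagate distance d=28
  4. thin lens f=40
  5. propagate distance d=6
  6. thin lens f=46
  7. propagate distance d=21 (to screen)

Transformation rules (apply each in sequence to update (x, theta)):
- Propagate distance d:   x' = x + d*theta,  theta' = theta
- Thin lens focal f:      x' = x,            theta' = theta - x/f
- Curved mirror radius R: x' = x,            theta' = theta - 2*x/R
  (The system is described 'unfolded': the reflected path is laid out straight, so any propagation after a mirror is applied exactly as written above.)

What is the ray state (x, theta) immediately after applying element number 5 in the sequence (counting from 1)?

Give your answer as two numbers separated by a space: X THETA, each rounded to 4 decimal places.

Initial: x=-8.0000 theta=0.3000
After 1 (propagate distance d=5): x=-6.5000 theta=0.3000
After 2 (thin lens f=49): x=-6.5000 theta=106/245 (≈0.4327)
After 3 (propagate distance d=28): x=393/70 (≈5.6143) theta=106/245 (≈0.4327)
After 4 (thin lens f=40): x=393/70 (≈5.6143) theta=5729/19600 (≈0.2923)
After 5 (propagate distance d=6): x=72207/9800 (≈7.3681) theta=5729/19600 (≈0.2923)
Rounded to 4 decimal places: x = 7.3681, theta = 0.2923

Answer: 7.3681 0.2923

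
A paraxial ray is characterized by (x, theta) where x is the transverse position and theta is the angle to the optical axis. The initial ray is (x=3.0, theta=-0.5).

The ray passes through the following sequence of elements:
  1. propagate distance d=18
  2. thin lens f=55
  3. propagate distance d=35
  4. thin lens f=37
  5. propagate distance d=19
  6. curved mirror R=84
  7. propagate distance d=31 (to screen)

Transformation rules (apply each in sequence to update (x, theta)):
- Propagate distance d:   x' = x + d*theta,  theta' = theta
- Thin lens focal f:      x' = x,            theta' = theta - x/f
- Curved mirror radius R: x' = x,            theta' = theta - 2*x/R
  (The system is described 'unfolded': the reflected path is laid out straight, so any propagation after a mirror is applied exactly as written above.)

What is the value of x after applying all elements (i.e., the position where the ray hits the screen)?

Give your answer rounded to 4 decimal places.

Answer: -0.0810

Derivation:
Initial: x=3.0000 theta=-0.5000
After 1 (propagate distance d=18): x=-6.0000 theta=-0.5000
After 2 (thin lens f=55): x=-6.0000 theta=-43/110 (≈-0.3909)
After 3 (propagate distance d=35): x=-433/22 (≈-19.6818) theta=-43/110 (≈-0.3909)
After 4 (thin lens f=37): x=-433/22 (≈-19.6818) theta=287/2035 (≈0.1410)
After 5 (propagate distance d=19): x=-69199/4070 (≈-17.0022) theta=287/2035 (≈0.1410)
After 6 (curved mirror R=84): x=-69199/4070 (≈-17.0022) theta=93307/170940 (≈0.5458)
After 7 (propagate distance d=31 (to screen)): x=-13841/170940 (≈-0.0810) theta=93307/170940 (≈0.5458)
Rounded to 4 decimal places: x = -0.0810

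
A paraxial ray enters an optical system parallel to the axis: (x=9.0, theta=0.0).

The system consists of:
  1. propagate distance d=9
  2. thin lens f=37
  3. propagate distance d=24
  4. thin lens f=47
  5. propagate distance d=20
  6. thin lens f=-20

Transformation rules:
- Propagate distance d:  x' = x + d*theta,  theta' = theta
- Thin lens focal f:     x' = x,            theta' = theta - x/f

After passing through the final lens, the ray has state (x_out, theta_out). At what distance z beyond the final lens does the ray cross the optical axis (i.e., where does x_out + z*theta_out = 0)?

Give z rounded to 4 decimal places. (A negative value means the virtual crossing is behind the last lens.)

Initial: x=9.0000 theta=0.0000
After 1 (propagate distance d=9): x=9.0000 theta=0.0000
After 2 (thin lens f=37): x=9.0000 theta=-9/37 (≈-0.2432)
After 3 (propagate distance d=24): x=117/37 (≈3.1622) theta=-9/37 (≈-0.2432)
After 4 (thin lens f=47): x=117/37 (≈3.1622) theta=-540/1739 (≈-0.3105)
After 5 (propagate distance d=20): x=-5301/1739 (≈-3.0483) theta=-540/1739 (≈-0.3105)
After 6 (thin lens f=-20): x=-5301/1739 (≈-3.0483) theta=-16101/34780 (≈-0.4629)
z_focus = -x_out/theta_out = -(-5301/1739)/(-16101/34780) = -11780/1789 ≈ -6.5847
Rounded to 4 decimal places: z = -6.5847

Answer: -6.5847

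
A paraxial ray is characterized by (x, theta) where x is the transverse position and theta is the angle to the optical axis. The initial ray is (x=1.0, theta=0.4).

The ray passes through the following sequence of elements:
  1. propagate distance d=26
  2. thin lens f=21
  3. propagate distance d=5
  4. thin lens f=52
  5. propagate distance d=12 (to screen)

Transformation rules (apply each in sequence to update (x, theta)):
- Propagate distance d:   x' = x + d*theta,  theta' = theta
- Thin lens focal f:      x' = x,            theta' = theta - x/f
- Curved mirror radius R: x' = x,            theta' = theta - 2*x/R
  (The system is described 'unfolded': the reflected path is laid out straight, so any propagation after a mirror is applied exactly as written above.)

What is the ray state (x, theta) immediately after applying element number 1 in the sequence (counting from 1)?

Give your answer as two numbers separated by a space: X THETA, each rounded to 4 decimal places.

Answer: 11.4000 0.4000

Derivation:
Initial: x=1.0000 theta=0.4000
After 1 (propagate distance d=26): x=11.4000 theta=0.4000
Rounded to 4 decimal places: x = 11.4000, theta = 0.4000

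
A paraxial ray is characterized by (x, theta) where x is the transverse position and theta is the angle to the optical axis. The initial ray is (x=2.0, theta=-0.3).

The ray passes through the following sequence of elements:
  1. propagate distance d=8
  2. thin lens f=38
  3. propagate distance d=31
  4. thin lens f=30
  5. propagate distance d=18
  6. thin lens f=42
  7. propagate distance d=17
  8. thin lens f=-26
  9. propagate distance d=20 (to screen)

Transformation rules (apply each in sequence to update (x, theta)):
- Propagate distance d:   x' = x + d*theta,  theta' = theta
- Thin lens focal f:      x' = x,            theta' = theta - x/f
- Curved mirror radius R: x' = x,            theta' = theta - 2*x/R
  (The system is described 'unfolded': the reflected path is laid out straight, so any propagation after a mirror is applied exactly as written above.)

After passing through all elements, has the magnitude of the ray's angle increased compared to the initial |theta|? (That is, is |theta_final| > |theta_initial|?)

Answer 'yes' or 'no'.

Initial: x=2.0000 theta=-0.3000
After 1 (propagate distance d=8): x=-0.4000 theta=-0.3000
After 2 (thin lens f=38): x=-0.4000 theta=-11/38 (≈-0.2895)
After 3 (propagate distance d=31): x=-1781/190 (≈-9.3737) theta=-11/38 (≈-0.2895)
After 4 (thin lens f=30): x=-1781/190 (≈-9.3737) theta=131/5700 (≈0.0230)
After 5 (propagate distance d=18): x=-8.9600 theta=131/5700 (≈0.0230)
After 6 (thin lens f=42): x=-8.9600 theta=449/1900 (≈0.2363)
After 7 (propagate distance d=17): x=-9391/1900 (≈-4.9426) theta=449/1900 (≈0.2363)
After 8 (thin lens f=-26): x=-9391/1900 (≈-4.9426) theta=2283/49400 (≈0.0462)
After 9 (propagate distance d=20 (to screen)): x=-99253/24700 (≈-4.0183) theta=2283/49400 (≈0.0462)
|theta_initial|=0.3000 |theta_final|=2283/49400 (≈0.0462) -> not increased

Answer: no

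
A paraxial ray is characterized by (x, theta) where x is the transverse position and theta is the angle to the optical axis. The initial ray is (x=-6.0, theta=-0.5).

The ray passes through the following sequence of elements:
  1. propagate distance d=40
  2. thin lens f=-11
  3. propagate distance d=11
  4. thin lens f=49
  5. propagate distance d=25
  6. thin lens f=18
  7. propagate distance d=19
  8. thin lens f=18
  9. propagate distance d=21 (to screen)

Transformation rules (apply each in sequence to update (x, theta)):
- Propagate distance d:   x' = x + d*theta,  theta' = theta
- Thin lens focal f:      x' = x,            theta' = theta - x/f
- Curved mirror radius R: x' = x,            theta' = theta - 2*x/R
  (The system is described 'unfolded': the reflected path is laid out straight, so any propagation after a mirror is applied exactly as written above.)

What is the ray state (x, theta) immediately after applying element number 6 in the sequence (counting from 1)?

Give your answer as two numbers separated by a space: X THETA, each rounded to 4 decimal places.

Initial: x=-6.0000 theta=-0.5000
After 1 (propagate distance d=40): x=-26.0000 theta=-0.5000
After 2 (thin lens f=-11): x=-26.0000 theta=-63/22 (≈-2.8636)
After 3 (propagate distance d=11): x=-57.5000 theta=-63/22 (≈-2.8636)
After 4 (thin lens f=49): x=-57.5000 theta=-911/539 (≈-1.6902)
After 5 (propagate distance d=25): x=-107535/1078 (≈-99.7542) theta=-911/539 (≈-1.6902)
After 6 (thin lens f=18): x=-107535/1078 (≈-99.7542) theta=3559/924 (≈3.8517)
Rounded to 4 decimal places: x = -99.7542, theta = 3.8517

Answer: -99.7542 3.8517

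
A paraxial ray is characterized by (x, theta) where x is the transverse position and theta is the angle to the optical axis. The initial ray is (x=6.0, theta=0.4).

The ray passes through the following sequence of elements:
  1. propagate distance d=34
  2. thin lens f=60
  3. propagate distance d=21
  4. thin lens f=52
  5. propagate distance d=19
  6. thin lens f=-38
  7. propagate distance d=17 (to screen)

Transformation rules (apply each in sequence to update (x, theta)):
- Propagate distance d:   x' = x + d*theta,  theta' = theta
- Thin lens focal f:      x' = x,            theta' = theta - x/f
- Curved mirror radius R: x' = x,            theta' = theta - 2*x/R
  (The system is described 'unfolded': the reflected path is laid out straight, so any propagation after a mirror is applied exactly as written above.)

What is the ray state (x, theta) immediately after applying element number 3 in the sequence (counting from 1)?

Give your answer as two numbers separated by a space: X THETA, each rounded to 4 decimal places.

Initial: x=6.0000 theta=0.4000
After 1 (propagate distance d=34): x=19.6000 theta=0.4000
After 2 (thin lens f=60): x=19.6000 theta=11/150 (≈0.0733)
After 3 (propagate distance d=21): x=21.1400 theta=11/150 (≈0.0733)
Rounded to 4 decimal places: x = 21.1400, theta = 0.0733

Answer: 21.1400 0.0733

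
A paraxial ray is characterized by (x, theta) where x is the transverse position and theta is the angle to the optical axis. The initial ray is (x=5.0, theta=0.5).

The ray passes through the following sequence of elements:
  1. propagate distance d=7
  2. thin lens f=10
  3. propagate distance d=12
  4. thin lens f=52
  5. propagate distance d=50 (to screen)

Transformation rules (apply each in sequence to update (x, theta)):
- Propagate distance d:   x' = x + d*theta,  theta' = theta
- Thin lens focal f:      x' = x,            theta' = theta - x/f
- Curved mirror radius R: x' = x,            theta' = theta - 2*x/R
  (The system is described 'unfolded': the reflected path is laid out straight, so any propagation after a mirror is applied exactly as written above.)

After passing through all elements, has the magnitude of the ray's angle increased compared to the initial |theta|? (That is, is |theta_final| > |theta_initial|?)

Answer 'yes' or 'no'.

Answer: no

Derivation:
Initial: x=5.0000 theta=0.5000
After 1 (propagate distance d=7): x=8.5000 theta=0.5000
After 2 (thin lens f=10): x=8.5000 theta=-0.3500
After 3 (propagate distance d=12): x=4.3000 theta=-0.3500
After 4 (thin lens f=52): x=4.3000 theta=-45/104 (≈-0.4327)
After 5 (propagate distance d=50 (to screen)): x=-4507/260 (≈-17.3346) theta=-45/104 (≈-0.4327)
|theta_initial|=0.5000 |theta_final|=45/104 (≈0.4327) -> not increased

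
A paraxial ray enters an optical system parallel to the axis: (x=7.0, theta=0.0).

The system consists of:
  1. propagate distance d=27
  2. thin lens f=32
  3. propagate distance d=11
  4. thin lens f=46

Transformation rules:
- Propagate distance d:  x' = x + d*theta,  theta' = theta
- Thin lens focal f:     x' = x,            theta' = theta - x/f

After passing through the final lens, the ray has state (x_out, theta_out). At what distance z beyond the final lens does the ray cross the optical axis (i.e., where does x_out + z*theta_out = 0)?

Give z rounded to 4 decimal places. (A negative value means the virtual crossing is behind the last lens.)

Initial: x=7.0000 theta=0.0000
After 1 (propagate distance d=27): x=7.0000 theta=0.0000
After 2 (thin lens f=32): x=7.0000 theta=-7/32 (≈-0.2188)
After 3 (propagate distance d=11): x=147/32 (≈4.5938) theta=-7/32 (≈-0.2188)
After 4 (thin lens f=46): x=147/32 (≈4.5938) theta=-469/1472 (≈-0.3186)
z_focus = -x_out/theta_out = -(147/32)/(-469/1472) = 966/67 ≈ 14.4179
Rounded to 4 decimal places: z = 14.4179

Answer: 14.4179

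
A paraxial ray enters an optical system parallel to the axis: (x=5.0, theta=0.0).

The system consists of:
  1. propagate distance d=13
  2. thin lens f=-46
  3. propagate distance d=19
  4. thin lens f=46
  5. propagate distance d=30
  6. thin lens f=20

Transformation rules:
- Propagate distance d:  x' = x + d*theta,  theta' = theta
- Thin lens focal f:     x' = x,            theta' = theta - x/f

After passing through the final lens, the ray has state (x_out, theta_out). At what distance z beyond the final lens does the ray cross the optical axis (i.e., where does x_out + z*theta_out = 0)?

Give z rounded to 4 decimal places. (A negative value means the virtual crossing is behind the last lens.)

Answer: 17.2857

Derivation:
Initial: x=5.0000 theta=0.0000
After 1 (propagate distance d=13): x=5.0000 theta=0.0000
After 2 (thin lens f=-46): x=5.0000 theta=5/46 (≈0.1087)
After 3 (propagate distance d=19): x=325/46 (≈7.0652) theta=5/46 (≈0.1087)
After 4 (thin lens f=46): x=325/46 (≈7.0652) theta=-95/2116 (≈-0.0449)
After 5 (propagate distance d=30): x=3025/529 (≈5.7183) theta=-95/2116 (≈-0.0449)
After 6 (thin lens f=20): x=3025/529 (≈5.7183) theta=-175/529 (≈-0.3308)
z_focus = -x_out/theta_out = -(3025/529)/(-175/529) = 121/7 ≈ 17.2857
Rounded to 4 decimal places: z = 17.2857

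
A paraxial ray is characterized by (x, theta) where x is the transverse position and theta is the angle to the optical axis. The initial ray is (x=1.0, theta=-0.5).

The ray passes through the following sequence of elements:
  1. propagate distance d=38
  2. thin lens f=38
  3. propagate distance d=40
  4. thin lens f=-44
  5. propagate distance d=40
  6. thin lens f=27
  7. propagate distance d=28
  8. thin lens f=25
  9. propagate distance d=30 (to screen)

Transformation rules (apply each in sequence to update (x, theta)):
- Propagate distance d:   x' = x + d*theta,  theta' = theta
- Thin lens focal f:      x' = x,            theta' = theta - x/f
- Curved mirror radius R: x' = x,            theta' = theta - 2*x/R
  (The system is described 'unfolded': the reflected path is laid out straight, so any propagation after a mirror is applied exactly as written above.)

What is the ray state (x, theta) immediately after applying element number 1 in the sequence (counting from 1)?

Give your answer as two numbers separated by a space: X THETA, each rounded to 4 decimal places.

Answer: -18.0000 -0.5000

Derivation:
Initial: x=1.0000 theta=-0.5000
After 1 (propagate distance d=38): x=-18.0000 theta=-0.5000
Rounded to 4 decimal places: x = -18.0000, theta = -0.5000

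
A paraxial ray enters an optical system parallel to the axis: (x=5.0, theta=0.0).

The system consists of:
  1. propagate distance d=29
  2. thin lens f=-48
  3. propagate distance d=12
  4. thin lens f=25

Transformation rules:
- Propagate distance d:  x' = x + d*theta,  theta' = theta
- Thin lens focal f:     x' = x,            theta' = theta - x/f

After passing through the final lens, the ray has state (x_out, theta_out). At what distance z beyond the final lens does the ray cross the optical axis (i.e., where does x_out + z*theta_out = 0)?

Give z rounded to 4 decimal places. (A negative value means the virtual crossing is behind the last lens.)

Answer: 42.8571

Derivation:
Initial: x=5.0000 theta=0.0000
After 1 (propagate distance d=29): x=5.0000 theta=0.0000
After 2 (thin lens f=-48): x=5.0000 theta=5/48 (≈0.1042)
After 3 (propagate distance d=12): x=6.2500 theta=5/48 (≈0.1042)
After 4 (thin lens f=25): x=6.2500 theta=-7/48 (≈-0.1458)
z_focus = -x_out/theta_out = -(6.2500)/(-7/48) = 300/7 ≈ 42.8571
Rounded to 4 decimal places: z = 42.8571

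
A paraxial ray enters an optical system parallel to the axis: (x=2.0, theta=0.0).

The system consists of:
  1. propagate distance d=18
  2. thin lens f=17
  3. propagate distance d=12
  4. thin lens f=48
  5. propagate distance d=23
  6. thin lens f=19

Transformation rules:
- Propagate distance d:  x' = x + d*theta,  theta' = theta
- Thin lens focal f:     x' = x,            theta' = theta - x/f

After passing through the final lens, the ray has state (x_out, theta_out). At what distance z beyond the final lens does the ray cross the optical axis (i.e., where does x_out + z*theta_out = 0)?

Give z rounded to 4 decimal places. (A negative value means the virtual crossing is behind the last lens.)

Initial: x=2.0000 theta=0.0000
After 1 (propagate distance d=18): x=2.0000 theta=0.0000
After 2 (thin lens f=17): x=2.0000 theta=-2/17 (≈-0.1176)
After 3 (propagate distance d=12): x=10/17 (≈0.5882) theta=-2/17 (≈-0.1176)
After 4 (thin lens f=48): x=10/17 (≈0.5882) theta=-53/408 (≈-0.1299)
After 5 (propagate distance d=23): x=-979/408 (≈-2.3995) theta=-53/408 (≈-0.1299)
After 6 (thin lens f=19): x=-979/408 (≈-2.3995) theta=-7/1938 (≈-0.0036)
z_focus = -x_out/theta_out = -(-979/408)/(-7/1938) = -18601/28 ≈ -664.3214
Rounded to 4 decimal places: z = -664.3214

Answer: -664.3214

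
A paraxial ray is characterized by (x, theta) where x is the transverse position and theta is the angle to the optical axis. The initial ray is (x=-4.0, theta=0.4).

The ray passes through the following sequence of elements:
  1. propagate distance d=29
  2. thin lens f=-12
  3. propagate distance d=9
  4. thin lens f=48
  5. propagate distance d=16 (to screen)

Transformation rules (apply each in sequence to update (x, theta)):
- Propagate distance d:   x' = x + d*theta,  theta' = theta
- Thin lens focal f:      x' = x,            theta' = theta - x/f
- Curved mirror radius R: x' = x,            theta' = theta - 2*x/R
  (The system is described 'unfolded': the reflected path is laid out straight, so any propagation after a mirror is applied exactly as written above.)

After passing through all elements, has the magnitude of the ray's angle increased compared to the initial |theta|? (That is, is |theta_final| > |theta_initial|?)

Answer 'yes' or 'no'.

Answer: yes

Derivation:
Initial: x=-4.0000 theta=0.4000
After 1 (propagate distance d=29): x=7.6000 theta=0.4000
After 2 (thin lens f=-12): x=7.6000 theta=31/30 (≈1.0333)
After 3 (propagate distance d=9): x=16.9000 theta=31/30 (≈1.0333)
After 4 (thin lens f=48): x=16.9000 theta=109/160 (≈0.6813)
After 5 (propagate distance d=16 (to screen)): x=27.8000 theta=109/160 (≈0.6813)
|theta_initial|=0.4000 |theta_final|=109/160 (≈0.6813) -> increased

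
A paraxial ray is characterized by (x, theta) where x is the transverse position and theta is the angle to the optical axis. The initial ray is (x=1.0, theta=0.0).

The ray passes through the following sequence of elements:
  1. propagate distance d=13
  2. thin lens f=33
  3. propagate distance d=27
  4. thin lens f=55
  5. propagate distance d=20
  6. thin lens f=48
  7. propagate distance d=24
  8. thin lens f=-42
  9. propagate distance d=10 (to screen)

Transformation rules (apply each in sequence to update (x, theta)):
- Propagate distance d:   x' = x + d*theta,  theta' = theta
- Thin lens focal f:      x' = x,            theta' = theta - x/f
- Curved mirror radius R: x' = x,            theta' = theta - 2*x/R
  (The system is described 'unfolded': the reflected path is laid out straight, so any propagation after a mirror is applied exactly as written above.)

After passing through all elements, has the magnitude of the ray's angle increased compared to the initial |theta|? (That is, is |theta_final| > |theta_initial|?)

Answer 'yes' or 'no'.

Answer: yes

Derivation:
Initial: x=1.0000 theta=0.0000
After 1 (propagate distance d=13): x=1.0000 theta=0.0000
After 2 (thin lens f=33): x=1.0000 theta=-1/33 (≈-0.0303)
After 3 (propagate distance d=27): x=2/11 (≈0.1818) theta=-1/33 (≈-0.0303)
After 4 (thin lens f=55): x=2/11 (≈0.1818) theta=-61/1815 (≈-0.0336)
After 5 (propagate distance d=20): x=-178/363 (≈-0.4904) theta=-61/1815 (≈-0.0336)
After 6 (thin lens f=48): x=-178/363 (≈-0.4904) theta=-1019/43560 (≈-0.0234)
After 7 (propagate distance d=24): x=-1909/1815 (≈-1.0518) theta=-1019/43560 (≈-0.0234)
After 8 (thin lens f=-42): x=-1909/1815 (≈-1.0518) theta=-1641/33880 (≈-0.0484)
After 9 (propagate distance d=10 (to screen)): x=-7097/4620 (≈-1.5361) theta=-1641/33880 (≈-0.0484)
|theta_initial|=0.0000 |theta_final|=1641/33880 (≈0.0484) -> increased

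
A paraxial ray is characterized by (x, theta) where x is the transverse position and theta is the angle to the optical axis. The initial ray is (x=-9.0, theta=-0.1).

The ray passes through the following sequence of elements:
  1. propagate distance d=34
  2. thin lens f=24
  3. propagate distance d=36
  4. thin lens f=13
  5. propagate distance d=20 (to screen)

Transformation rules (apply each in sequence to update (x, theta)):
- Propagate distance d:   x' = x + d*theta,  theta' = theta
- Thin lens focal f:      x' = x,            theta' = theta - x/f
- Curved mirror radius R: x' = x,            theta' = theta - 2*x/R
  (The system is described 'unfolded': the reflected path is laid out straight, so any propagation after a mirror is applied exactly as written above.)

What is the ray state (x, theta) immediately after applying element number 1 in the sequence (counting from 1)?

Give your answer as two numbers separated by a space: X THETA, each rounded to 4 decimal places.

Answer: -12.4000 -0.1000

Derivation:
Initial: x=-9.0000 theta=-0.1000
After 1 (propagate distance d=34): x=-12.4000 theta=-0.1000
Rounded to 4 decimal places: x = -12.4000, theta = -0.1000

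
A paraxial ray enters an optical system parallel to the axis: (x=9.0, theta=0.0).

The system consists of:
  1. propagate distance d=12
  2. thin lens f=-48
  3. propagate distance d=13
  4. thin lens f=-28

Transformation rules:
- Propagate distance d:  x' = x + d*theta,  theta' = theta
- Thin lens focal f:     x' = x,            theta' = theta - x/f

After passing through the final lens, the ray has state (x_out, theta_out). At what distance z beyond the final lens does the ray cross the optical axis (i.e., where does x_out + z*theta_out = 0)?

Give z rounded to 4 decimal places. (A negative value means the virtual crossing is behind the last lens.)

Initial: x=9.0000 theta=0.0000
After 1 (propagate distance d=12): x=9.0000 theta=0.0000
After 2 (thin lens f=-48): x=9.0000 theta=0.1875
After 3 (propagate distance d=13): x=11.4375 theta=0.1875
After 4 (thin lens f=-28): x=11.4375 theta=267/448 (≈0.5960)
z_focus = -x_out/theta_out = -(11.4375)/(267/448) = -1708/89 ≈ -19.1910
Rounded to 4 decimal places: z = -19.1910

Answer: -19.1910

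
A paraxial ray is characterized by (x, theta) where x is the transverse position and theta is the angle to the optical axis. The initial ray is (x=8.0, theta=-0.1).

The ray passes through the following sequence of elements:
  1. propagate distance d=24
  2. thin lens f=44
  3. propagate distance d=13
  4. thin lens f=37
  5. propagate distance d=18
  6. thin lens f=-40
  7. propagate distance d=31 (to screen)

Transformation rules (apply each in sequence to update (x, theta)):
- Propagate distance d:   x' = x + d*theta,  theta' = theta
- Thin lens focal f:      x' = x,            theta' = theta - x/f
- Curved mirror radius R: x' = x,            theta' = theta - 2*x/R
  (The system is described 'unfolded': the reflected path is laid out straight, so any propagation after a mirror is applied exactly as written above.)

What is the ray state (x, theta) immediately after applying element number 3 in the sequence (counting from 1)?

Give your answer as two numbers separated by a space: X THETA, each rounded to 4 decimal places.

Initial: x=8.0000 theta=-0.1000
After 1 (propagate distance d=24): x=5.6000 theta=-0.1000
After 2 (thin lens f=44): x=5.6000 theta=-5/22 (≈-0.2273)
After 3 (propagate distance d=13): x=291/110 (≈2.6455) theta=-5/22 (≈-0.2273)
Rounded to 4 decimal places: x = 2.6455, theta = -0.2273

Answer: 2.6455 -0.2273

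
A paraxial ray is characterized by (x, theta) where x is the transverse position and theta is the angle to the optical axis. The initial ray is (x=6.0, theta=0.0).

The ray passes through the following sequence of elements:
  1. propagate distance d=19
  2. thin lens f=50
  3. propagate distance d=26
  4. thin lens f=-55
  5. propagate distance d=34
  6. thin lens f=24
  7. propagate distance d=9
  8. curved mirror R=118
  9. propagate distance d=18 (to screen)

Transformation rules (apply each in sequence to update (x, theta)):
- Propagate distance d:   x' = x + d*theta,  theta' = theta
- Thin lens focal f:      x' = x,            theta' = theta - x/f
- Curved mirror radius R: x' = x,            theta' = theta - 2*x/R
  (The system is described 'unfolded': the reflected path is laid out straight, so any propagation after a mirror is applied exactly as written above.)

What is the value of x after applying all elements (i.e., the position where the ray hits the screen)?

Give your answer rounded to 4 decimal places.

Initial: x=6.0000 theta=0.0000
After 1 (propagate distance d=19): x=6.0000 theta=0.0000
After 2 (thin lens f=50): x=6.0000 theta=-0.1200
After 3 (propagate distance d=26): x=2.8800 theta=-0.1200
After 4 (thin lens f=-55): x=2.8800 theta=-93/1375 (≈-0.0676)
After 5 (propagate distance d=34): x=798/1375 (≈0.5804) theta=-93/1375 (≈-0.0676)
After 6 (thin lens f=24): x=798/1375 (≈0.5804) theta=-101/1100 (≈-0.0918)
After 7 (propagate distance d=9): x=-0.2460 theta=-101/1100 (≈-0.0918)
After 8 (curved mirror R=118): x=-0.2460 theta=-14221/162250 (≈-0.0876)
After 9 (propagate distance d=18 (to screen)): x=-591783/324500 (≈-1.8237) theta=-14221/162250 (≈-0.0876)
Rounded to 4 decimal places: x = -1.8237

Answer: -1.8237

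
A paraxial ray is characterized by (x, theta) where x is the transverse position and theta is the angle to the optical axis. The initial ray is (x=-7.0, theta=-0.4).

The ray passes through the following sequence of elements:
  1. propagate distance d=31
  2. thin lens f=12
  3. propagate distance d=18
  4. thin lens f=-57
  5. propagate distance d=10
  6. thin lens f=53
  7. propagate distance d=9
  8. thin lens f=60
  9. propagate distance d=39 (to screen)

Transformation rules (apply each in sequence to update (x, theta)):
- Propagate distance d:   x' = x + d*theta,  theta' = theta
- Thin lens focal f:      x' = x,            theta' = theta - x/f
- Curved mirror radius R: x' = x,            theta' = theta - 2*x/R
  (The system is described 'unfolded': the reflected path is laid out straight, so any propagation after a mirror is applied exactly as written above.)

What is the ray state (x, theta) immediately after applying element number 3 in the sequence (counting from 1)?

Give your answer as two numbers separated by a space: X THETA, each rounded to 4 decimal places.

Initial: x=-7.0000 theta=-0.4000
After 1 (propagate distance d=31): x=-19.4000 theta=-0.4000
After 2 (thin lens f=12): x=-19.4000 theta=73/60 (≈1.2167)
After 3 (propagate distance d=18): x=2.5000 theta=73/60 (≈1.2167)
Rounded to 4 decimal places: x = 2.5000, theta = 1.2167

Answer: 2.5000 1.2167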